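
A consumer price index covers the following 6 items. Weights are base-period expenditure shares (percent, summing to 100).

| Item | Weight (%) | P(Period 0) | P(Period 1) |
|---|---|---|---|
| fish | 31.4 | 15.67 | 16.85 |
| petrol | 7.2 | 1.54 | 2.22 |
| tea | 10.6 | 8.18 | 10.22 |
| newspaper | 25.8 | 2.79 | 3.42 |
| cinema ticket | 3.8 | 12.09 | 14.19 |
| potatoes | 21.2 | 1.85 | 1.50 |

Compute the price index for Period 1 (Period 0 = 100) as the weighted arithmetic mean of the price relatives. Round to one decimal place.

110.7

fish: 31.4 × (16.85/15.67) = 31.4 × 1.075303 = 33.7645
petrol: 7.2 × (2.22/1.54) = 7.2 × 1.441558 = 10.3792
tea: 10.6 × (10.22/8.18) = 10.6 × 1.249389 = 13.2435
newspaper: 25.8 × (3.42/2.79) = 25.8 × 1.225806 = 31.6258
cinema ticket: 3.8 × (14.19/12.09) = 3.8 × 1.173697 = 4.4600
potatoes: 21.2 × (1.50/1.85) = 21.2 × 0.810811 = 17.1892
Index = Σ wᵢ·(p₁ᵢ/p₀ᵢ) = 33.7645 + 10.3792 + 13.2435 + 31.6258 + 4.4600 + 17.1892 = 110.6623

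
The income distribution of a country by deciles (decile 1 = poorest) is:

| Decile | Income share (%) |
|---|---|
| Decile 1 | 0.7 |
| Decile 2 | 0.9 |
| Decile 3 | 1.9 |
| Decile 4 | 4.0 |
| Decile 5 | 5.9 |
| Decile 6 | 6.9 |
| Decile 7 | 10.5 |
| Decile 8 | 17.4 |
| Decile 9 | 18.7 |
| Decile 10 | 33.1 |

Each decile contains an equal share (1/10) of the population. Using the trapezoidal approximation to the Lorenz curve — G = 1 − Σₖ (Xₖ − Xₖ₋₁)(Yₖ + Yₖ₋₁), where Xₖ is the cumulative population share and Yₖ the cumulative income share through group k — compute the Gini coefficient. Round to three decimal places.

0.514

Cumulative income shares Yₖ: 0.0070, 0.0160, 0.0350, 0.0750, 0.1340, 0.2030, 0.3080, 0.4820, 0.6690, 1.0000
Σ (Xₖ−Xₖ₋₁)(Yₖ+Yₖ₋₁) = (1/10)(0.0070+0.0000) + (1/10)(0.0160+0.0070) + (1/10)(0.0350+0.0160) + (1/10)(0.0750+0.0350) + (1/10)(0.1340+0.0750) + (1/10)(0.2030+0.1340) + (1/10)(0.3080+0.2030) + (1/10)(0.4820+0.3080) + (1/10)(0.6690+0.4820) + (1/10)(1.0000+0.6690)
  = 0.0007 + 0.0023 + 0.0051 + 0.0110 + 0.0209 + 0.0337 + 0.0511 + 0.0790 + 0.1151 + 0.1669 = 0.4858
G = 1 − 0.4858 = 0.5142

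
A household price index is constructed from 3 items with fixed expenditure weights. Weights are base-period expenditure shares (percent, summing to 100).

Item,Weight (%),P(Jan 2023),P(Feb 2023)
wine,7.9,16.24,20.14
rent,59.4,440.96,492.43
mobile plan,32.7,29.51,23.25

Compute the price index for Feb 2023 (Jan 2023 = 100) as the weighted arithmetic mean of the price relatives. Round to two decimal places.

wine: 7.9 × (20.14/16.24) = 7.9 × 1.240148 = 9.7972
rent: 59.4 × (492.43/440.96) = 59.4 × 1.116723 = 66.3333
mobile plan: 32.7 × (23.25/29.51) = 32.7 × 0.787869 = 25.7633
Index = Σ wᵢ·(p₁ᵢ/p₀ᵢ) = 9.7972 + 66.3333 + 25.7633 = 101.8938

101.89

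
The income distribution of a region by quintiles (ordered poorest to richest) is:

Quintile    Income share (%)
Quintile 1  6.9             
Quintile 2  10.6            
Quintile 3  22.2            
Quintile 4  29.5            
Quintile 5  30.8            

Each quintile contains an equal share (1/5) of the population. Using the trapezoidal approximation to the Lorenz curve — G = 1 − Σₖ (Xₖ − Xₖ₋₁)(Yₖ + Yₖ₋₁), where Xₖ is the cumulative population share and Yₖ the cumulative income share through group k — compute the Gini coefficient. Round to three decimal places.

Cumulative income shares Yₖ: 0.0690, 0.1750, 0.3970, 0.6920, 1.0000
Σ (Xₖ−Xₖ₋₁)(Yₖ+Yₖ₋₁) = (1/5)(0.0690+0.0000) + (1/5)(0.1750+0.0690) + (1/5)(0.3970+0.1750) + (1/5)(0.6920+0.3970) + (1/5)(1.0000+0.6920)
  = 0.0138 + 0.0488 + 0.1144 + 0.2178 + 0.3384 = 0.7332
G = 1 − 0.7332 = 0.2668

0.267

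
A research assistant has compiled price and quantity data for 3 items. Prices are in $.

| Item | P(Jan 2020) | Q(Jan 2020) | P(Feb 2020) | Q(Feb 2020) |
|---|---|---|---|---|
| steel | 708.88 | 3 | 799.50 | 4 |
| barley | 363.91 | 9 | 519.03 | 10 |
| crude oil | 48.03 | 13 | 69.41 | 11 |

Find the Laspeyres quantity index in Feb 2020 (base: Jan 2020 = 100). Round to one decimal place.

Laspeyres quantity index uses base-period prices as weights.
ΣP(Jan 2020)·Q(Feb 2020) = 708.88×4 + 363.91×10 + 48.03×11 = 2835.52 + 3639.1 + 528.33 = 7002.95
ΣP(Jan 2020)·Q(Jan 2020) = 708.88×3 + 363.91×9 + 48.03×13 = 2126.64 + 3275.19 + 624.39 = 6026.22
Index = 7002.95 / 6026.22 × 100 = 116.2080

116.2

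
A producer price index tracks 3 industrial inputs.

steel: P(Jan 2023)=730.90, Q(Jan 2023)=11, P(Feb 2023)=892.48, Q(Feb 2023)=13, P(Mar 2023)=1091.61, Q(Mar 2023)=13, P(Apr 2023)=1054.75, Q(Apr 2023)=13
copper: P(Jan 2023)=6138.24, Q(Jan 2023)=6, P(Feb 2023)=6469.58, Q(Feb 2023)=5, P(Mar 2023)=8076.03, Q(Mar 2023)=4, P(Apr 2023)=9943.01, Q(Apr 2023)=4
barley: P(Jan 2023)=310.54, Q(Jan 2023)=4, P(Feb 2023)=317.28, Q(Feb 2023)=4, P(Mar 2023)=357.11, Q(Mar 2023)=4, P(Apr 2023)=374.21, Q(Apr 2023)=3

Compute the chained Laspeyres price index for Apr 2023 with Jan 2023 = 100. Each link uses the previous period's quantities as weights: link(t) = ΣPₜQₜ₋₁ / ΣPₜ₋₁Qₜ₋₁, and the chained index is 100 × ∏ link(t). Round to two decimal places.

153.76

Link Jan 2023→Feb 2023:
ΣP(Feb 2023)Q(Jan 2023) = 892.48×11 + 6469.58×6 + 317.28×4 = 9817.28 + 38817.48 + 1269.12 = 49903.88
ΣP(Jan 2023)Q(Jan 2023) = 730.90×11 + 6138.24×6 + 310.54×4 = 8039.9 + 36829.44 + 1242.16 = 46111.5
link = 49903.88/46111.5 = 1.082244
Link Feb 2023→Mar 2023:
ΣP(Mar 2023)Q(Feb 2023) = 1091.61×13 + 8076.03×5 + 357.11×4 = 14190.93 + 40380.15 + 1428.44 = 55999.52
ΣP(Feb 2023)Q(Feb 2023) = 892.48×13 + 6469.58×5 + 317.28×4 = 11602.24 + 32347.9 + 1269.12 = 45219.26
link = 55999.52/45219.26 = 1.238400
Link Mar 2023→Apr 2023:
ΣP(Apr 2023)Q(Mar 2023) = 1054.75×13 + 9943.01×4 + 374.21×4 = 13711.75 + 39772.04 + 1496.84 = 54980.63
ΣP(Mar 2023)Q(Mar 2023) = 1091.61×13 + 8076.03×4 + 357.11×4 = 14190.93 + 32304.12 + 1428.44 = 47923.49
link = 54980.63/47923.49 = 1.147258
Chained index = 100 × 1.082244 × 1.238400 × 1.147258 = 153.7614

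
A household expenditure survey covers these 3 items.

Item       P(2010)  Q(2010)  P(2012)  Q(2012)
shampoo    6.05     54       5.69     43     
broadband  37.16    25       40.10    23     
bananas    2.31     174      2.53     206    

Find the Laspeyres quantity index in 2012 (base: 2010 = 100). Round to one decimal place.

96.0

Laspeyres quantity index uses base-period prices as weights.
ΣP(2010)·Q(2012) = 6.05×43 + 37.16×23 + 2.31×206 = 260.15 + 854.68 + 475.86 = 1590.69
ΣP(2010)·Q(2010) = 6.05×54 + 37.16×25 + 2.31×174 = 326.7 + 929 + 401.94 = 1657.64
Index = 1590.69 / 1657.64 × 100 = 95.9611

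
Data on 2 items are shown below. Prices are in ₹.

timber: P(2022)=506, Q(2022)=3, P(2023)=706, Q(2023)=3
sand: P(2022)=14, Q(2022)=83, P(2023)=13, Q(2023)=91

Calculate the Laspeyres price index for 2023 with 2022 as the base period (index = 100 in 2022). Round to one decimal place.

119.3

Laspeyres price index uses base-period quantities as weights.
ΣP(2023)·Q(2022) = 706×3 + 13×83 = 2118 + 1079 = 3197
ΣP(2022)·Q(2022) = 506×3 + 14×83 = 1518 + 1162 = 2680
Index = 3197 / 2680 × 100 = 119.2910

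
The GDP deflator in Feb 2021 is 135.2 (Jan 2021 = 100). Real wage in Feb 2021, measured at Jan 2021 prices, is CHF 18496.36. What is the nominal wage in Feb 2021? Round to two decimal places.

Nominal = Real × (Index/100) = 18496.36 × (135.2/100)
        = 18496.36 × 1.352 = 25007.0787

25007.08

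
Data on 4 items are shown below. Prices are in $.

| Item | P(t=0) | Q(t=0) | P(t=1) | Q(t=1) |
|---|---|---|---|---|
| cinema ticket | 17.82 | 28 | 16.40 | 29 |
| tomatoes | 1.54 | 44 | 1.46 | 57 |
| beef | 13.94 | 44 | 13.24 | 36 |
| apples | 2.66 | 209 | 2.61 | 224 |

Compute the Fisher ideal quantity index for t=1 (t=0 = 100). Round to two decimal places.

Laspeyres component (base-period weights):
ΣP(t=0)Q(t=1) = 17.82×29 + 1.54×57 + 13.94×36 + 2.66×224 = 516.78 + 87.78 + 501.84 + 595.84 = 1702.24
ΣP(t=0)Q(t=0) = 17.82×28 + 1.54×44 + 13.94×44 + 2.66×209 = 498.96 + 67.76 + 613.36 + 555.94 = 1736.02
L = 1702.24 / 1736.02 × 100 = 98.0542
Paasche component (current-period weights):
ΣP(t=1)Q(t=1) = 16.40×29 + 1.46×57 + 13.24×36 + 2.61×224 = 475.6 + 83.22 + 476.64 + 584.64 = 1620.1
ΣP(t=1)Q(t=0) = 16.40×28 + 1.46×44 + 13.24×44 + 2.61×209 = 459.2 + 64.24 + 582.56 + 545.49 = 1651.49
P = 1620.1 / 1651.49 × 100 = 98.0993
Fisher = √(L × P) = √(98.0542 × 98.0993) = 98.0767

98.08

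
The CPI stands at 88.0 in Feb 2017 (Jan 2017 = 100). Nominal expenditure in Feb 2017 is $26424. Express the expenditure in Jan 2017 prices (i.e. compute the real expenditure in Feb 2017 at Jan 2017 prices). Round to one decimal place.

30027.3

Real = Nominal ÷ (Index/100) = 26424 ÷ (88.0/100)
     = 26424 ÷ 0.880 = 30027.2727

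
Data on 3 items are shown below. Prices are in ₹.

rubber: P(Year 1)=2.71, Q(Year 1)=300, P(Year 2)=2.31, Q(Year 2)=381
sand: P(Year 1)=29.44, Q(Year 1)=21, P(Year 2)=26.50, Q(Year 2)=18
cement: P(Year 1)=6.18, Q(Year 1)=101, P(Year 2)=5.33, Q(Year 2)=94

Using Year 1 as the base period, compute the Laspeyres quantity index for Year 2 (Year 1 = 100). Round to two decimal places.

Laspeyres quantity index uses base-period prices as weights.
ΣP(Year 1)·Q(Year 2) = 2.71×381 + 29.44×18 + 6.18×94 = 1032.51 + 529.92 + 580.92 = 2143.35
ΣP(Year 1)·Q(Year 1) = 2.71×300 + 29.44×21 + 6.18×101 = 813 + 618.24 + 624.18 = 2055.42
Index = 2143.35 / 2055.42 × 100 = 104.2780

104.28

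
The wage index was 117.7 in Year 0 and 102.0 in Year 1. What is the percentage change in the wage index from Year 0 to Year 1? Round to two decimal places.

Change = (102.0 − 117.7) / 117.7 × 100
       = -15.7 / 117.7 × 100 = -13.3390%

-13.34%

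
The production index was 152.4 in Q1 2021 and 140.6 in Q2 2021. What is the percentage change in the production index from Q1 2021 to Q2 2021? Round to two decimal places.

-7.74%

Change = (140.6 − 152.4) / 152.4 × 100
       = -11.8 / 152.4 × 100 = -7.7428%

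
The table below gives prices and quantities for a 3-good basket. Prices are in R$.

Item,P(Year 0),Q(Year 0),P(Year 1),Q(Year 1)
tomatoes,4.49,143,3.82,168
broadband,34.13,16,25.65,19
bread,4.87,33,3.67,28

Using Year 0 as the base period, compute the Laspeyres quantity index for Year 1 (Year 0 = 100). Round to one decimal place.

114.1

Laspeyres quantity index uses base-period prices as weights.
ΣP(Year 0)·Q(Year 1) = 4.49×168 + 34.13×19 + 4.87×28 = 754.32 + 648.47 + 136.36 = 1539.15
ΣP(Year 0)·Q(Year 0) = 4.49×143 + 34.13×16 + 4.87×33 = 642.07 + 546.08 + 160.71 = 1348.86
Index = 1539.15 / 1348.86 × 100 = 114.1075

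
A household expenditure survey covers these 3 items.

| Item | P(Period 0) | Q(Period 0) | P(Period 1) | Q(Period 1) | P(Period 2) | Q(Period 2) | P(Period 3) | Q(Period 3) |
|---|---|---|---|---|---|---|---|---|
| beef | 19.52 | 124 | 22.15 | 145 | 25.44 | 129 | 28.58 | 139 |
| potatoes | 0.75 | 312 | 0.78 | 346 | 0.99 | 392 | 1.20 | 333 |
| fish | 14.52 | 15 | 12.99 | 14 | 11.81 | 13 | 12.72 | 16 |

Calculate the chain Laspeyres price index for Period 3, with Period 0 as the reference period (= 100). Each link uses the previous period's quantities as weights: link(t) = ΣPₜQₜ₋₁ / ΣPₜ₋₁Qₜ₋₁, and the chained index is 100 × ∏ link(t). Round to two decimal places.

Link Period 0→Period 1:
ΣP(Period 1)Q(Period 0) = 22.15×124 + 0.78×312 + 12.99×15 = 2746.6 + 243.36 + 194.85 = 3184.81
ΣP(Period 0)Q(Period 0) = 19.52×124 + 0.75×312 + 14.52×15 = 2420.48 + 234 + 217.8 = 2872.28
link = 3184.81/2872.28 = 1.108809
Link Period 1→Period 2:
ΣP(Period 2)Q(Period 1) = 25.44×145 + 0.99×346 + 11.81×14 = 3688.8 + 342.54 + 165.34 = 4196.68
ΣP(Period 1)Q(Period 1) = 22.15×145 + 0.78×346 + 12.99×14 = 3211.75 + 269.88 + 181.86 = 3663.49
link = 4196.68/3663.49 = 1.145542
Link Period 2→Period 3:
ΣP(Period 3)Q(Period 2) = 28.58×129 + 1.20×392 + 12.72×13 = 3686.82 + 470.4 + 165.36 = 4322.58
ΣP(Period 2)Q(Period 2) = 25.44×129 + 0.99×392 + 11.81×13 = 3281.76 + 388.08 + 153.53 = 3823.37
link = 4322.58/3823.37 = 1.130568
Chained index = 100 × 1.108809 × 1.145542 × 1.130568 = 143.6033

143.60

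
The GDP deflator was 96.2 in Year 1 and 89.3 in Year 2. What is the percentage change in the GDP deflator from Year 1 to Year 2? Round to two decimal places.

Change = (89.3 − 96.2) / 96.2 × 100
       = -6.9 / 96.2 × 100 = -7.1726%

-7.17%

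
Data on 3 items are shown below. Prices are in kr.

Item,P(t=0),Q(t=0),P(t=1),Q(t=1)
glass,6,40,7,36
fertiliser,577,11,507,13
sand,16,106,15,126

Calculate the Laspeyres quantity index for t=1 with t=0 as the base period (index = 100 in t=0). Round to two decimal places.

Laspeyres quantity index uses base-period prices as weights.
ΣP(t=0)·Q(t=1) = 6×36 + 577×13 + 16×126 = 216 + 7501 + 2016 = 9733
ΣP(t=0)·Q(t=0) = 6×40 + 577×11 + 16×106 = 240 + 6347 + 1696 = 8283
Index = 9733 / 8283 × 100 = 117.5057

117.51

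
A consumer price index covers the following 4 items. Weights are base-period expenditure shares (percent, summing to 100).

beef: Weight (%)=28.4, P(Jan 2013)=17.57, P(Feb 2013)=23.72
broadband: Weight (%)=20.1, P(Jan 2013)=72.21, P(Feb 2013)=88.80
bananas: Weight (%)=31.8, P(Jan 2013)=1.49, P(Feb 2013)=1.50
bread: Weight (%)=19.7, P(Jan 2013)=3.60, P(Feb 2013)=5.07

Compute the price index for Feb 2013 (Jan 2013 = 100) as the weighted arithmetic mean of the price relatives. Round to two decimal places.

beef: 28.4 × (23.72/17.57) = 28.4 × 1.350028 = 38.3408
broadband: 20.1 × (88.80/72.21) = 20.1 × 1.229747 = 24.7179
bananas: 31.8 × (1.50/1.49) = 31.8 × 1.006711 = 32.0134
bread: 19.7 × (5.07/3.60) = 19.7 × 1.408333 = 27.7442
Index = Σ wᵢ·(p₁ᵢ/p₀ᵢ) = 38.3408 + 24.7179 + 32.0134 + 27.7442 = 122.8163

122.82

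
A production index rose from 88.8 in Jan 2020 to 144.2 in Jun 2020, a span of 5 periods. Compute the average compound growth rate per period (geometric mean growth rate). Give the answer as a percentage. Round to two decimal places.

10.18%

Growth factor = (144.2/88.8)^(1/5) = (1.623874)^(1/5) = 1.101820
Growth rate = 1.101820 − 1 = 0.101820 = 10.1820%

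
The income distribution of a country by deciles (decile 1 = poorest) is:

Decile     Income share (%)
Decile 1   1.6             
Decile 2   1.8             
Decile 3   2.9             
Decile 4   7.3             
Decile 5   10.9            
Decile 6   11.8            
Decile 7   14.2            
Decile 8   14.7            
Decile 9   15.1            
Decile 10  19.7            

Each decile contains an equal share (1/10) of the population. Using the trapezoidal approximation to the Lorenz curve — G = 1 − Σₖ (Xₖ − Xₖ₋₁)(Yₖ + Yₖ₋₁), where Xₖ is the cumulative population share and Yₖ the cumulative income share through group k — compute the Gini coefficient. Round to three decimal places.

Cumulative income shares Yₖ: 0.0160, 0.0340, 0.0630, 0.1360, 0.2450, 0.3630, 0.5050, 0.6520, 0.8030, 1.0000
Σ (Xₖ−Xₖ₋₁)(Yₖ+Yₖ₋₁) = (1/10)(0.0160+0.0000) + (1/10)(0.0340+0.0160) + (1/10)(0.0630+0.0340) + (1/10)(0.1360+0.0630) + (1/10)(0.2450+0.1360) + (1/10)(0.3630+0.2450) + (1/10)(0.5050+0.3630) + (1/10)(0.6520+0.5050) + (1/10)(0.8030+0.6520) + (1/10)(1.0000+0.8030)
  = 0.0016 + 0.0050 + 0.0097 + 0.0199 + 0.0381 + 0.0608 + 0.0868 + 0.1157 + 0.1455 + 0.1803 = 0.6634
G = 1 − 0.6634 = 0.3366

0.337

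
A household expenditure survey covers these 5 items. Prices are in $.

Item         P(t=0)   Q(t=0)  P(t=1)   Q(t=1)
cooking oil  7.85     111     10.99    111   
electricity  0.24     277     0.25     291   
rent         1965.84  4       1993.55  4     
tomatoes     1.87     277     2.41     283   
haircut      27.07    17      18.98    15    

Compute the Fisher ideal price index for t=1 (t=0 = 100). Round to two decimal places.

104.96

Laspeyres component (base-period weights):
ΣP(t=1)Q(t=0) = 10.99×111 + 0.25×277 + 1993.55×4 + 2.41×277 + 18.98×17 = 1219.89 + 69.25 + 7974.2 + 667.57 + 322.66 = 10253.57
ΣP(t=0)Q(t=0) = 7.85×111 + 0.24×277 + 1965.84×4 + 1.87×277 + 27.07×17 = 871.35 + 66.48 + 7863.36 + 517.99 + 460.19 = 9779.37
L = 10253.57 / 9779.37 × 100 = 104.8490
Paasche component (current-period weights):
ΣP(t=1)Q(t=1) = 10.99×111 + 0.25×291 + 1993.55×4 + 2.41×283 + 18.98×15 = 1219.89 + 72.75 + 7974.2 + 682.03 + 284.7 = 10233.57
ΣP(t=0)Q(t=1) = 7.85×111 + 0.24×291 + 1965.84×4 + 1.87×283 + 27.07×15 = 871.35 + 69.84 + 7863.36 + 529.21 + 406.05 = 9739.81
P = 10233.57 / 9739.81 × 100 = 105.0695
Fisher = √(L × P) = √(104.8490 × 105.0695) = 104.9592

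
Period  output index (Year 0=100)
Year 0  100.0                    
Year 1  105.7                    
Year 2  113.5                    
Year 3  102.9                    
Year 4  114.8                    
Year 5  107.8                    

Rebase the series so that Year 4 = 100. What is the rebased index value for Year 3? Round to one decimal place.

89.6

Rebased(Year 3) = 102.9 / 114.8 × 100 = 89.6341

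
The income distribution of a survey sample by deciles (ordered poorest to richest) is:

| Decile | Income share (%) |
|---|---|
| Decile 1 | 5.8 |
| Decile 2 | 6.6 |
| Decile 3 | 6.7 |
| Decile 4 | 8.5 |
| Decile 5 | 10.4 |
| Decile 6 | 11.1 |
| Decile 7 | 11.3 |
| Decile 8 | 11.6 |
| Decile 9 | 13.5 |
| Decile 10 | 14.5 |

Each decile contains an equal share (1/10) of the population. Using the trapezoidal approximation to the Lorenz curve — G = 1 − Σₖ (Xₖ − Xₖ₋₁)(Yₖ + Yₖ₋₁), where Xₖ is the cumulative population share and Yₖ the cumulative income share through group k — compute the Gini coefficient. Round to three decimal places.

Cumulative income shares Yₖ: 0.0580, 0.1240, 0.1910, 0.2760, 0.3800, 0.4910, 0.6040, 0.7200, 0.8550, 1.0000
Σ (Xₖ−Xₖ₋₁)(Yₖ+Yₖ₋₁) = (1/10)(0.0580+0.0000) + (1/10)(0.1240+0.0580) + (1/10)(0.1910+0.1240) + (1/10)(0.2760+0.1910) + (1/10)(0.3800+0.2760) + (1/10)(0.4910+0.3800) + (1/10)(0.6040+0.4910) + (1/10)(0.7200+0.6040) + (1/10)(0.8550+0.7200) + (1/10)(1.0000+0.8550)
  = 0.0058 + 0.0182 + 0.0315 + 0.0467 + 0.0656 + 0.0871 + 0.1095 + 0.1324 + 0.1575 + 0.1855 = 0.8398
G = 1 − 0.8398 = 0.1602

0.160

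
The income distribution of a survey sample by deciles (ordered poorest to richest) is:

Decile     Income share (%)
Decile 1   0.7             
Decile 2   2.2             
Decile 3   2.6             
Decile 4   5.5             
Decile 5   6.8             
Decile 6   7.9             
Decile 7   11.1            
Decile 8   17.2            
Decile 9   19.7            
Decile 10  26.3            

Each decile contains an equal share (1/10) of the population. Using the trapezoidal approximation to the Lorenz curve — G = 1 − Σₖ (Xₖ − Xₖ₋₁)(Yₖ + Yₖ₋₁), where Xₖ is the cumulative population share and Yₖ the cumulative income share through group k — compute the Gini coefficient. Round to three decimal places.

Cumulative income shares Yₖ: 0.0070, 0.0290, 0.0550, 0.1100, 0.1780, 0.2570, 0.3680, 0.5400, 0.7370, 1.0000
Σ (Xₖ−Xₖ₋₁)(Yₖ+Yₖ₋₁) = (1/10)(0.0070+0.0000) + (1/10)(0.0290+0.0070) + (1/10)(0.0550+0.0290) + (1/10)(0.1100+0.0550) + (1/10)(0.1780+0.1100) + (1/10)(0.2570+0.1780) + (1/10)(0.3680+0.2570) + (1/10)(0.5400+0.3680) + (1/10)(0.7370+0.5400) + (1/10)(1.0000+0.7370)
  = 0.0007 + 0.0036 + 0.0084 + 0.0165 + 0.0288 + 0.0435 + 0.0625 + 0.0908 + 0.1277 + 0.1737 = 0.5562
G = 1 − 0.5562 = 0.4438

0.444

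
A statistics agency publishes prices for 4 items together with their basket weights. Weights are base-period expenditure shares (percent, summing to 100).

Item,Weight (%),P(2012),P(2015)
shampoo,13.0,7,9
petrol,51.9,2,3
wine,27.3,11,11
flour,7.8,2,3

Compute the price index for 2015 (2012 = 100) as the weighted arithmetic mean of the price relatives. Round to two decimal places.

shampoo: 13.0 × (9/7) = 13.0 × 1.285714 = 16.7143
petrol: 51.9 × (3/2) = 51.9 × 1.500000 = 77.8500
wine: 27.3 × (11/11) = 27.3 × 1.000000 = 27.3000
flour: 7.8 × (3/2) = 7.8 × 1.500000 = 11.7000
Index = Σ wᵢ·(p₁ᵢ/p₀ᵢ) = 16.7143 + 77.8500 + 27.3000 + 11.7000 = 133.5643

133.56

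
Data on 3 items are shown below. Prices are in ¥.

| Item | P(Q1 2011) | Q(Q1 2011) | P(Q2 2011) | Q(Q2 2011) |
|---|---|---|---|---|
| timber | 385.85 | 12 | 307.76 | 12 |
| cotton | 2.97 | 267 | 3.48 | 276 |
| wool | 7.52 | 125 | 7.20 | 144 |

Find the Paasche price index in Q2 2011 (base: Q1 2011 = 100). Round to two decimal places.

Paasche price index uses current-period quantities as weights.
ΣP(Q2 2011)·Q(Q2 2011) = 307.76×12 + 3.48×276 + 7.20×144 = 3693.12 + 960.48 + 1036.8 = 5690.4
ΣP(Q1 2011)·Q(Q2 2011) = 385.85×12 + 2.97×276 + 7.52×144 = 4630.2 + 819.72 + 1082.88 = 6532.8
Index = 5690.4 / 6532.8 × 100 = 87.1051

87.11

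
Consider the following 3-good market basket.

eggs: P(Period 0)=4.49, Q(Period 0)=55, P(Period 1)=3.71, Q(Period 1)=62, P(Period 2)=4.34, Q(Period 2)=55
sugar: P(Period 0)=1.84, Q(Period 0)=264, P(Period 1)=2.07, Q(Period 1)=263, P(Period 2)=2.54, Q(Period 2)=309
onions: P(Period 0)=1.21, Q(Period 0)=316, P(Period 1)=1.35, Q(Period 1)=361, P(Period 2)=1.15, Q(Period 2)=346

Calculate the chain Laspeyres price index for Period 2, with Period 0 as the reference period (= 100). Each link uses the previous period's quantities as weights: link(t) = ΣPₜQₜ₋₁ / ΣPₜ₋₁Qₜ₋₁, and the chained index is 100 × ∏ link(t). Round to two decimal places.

113.13

Link Period 0→Period 1:
ΣP(Period 1)Q(Period 0) = 3.71×55 + 2.07×264 + 1.35×316 = 204.05 + 546.48 + 426.6 = 1177.13
ΣP(Period 0)Q(Period 0) = 4.49×55 + 1.84×264 + 1.21×316 = 246.95 + 485.76 + 382.36 = 1115.07
link = 1177.13/1115.07 = 1.055656
Link Period 1→Period 2:
ΣP(Period 2)Q(Period 1) = 4.34×62 + 2.54×263 + 1.15×361 = 269.08 + 668.02 + 415.15 = 1352.25
ΣP(Period 1)Q(Period 1) = 3.71×62 + 2.07×263 + 1.35×361 = 230.02 + 544.41 + 487.35 = 1261.78
link = 1352.25/1261.78 = 1.071700
Chained index = 100 × 1.055656 × 1.071700 = 113.1347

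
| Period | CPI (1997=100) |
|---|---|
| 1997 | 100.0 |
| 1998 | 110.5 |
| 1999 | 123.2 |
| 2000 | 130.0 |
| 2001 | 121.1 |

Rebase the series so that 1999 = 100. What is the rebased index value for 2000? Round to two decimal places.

105.52

Rebased(2000) = 130.0 / 123.2 × 100 = 105.5195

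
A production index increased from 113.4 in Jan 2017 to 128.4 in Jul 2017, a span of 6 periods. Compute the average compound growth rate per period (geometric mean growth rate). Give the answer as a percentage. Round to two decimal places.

Growth factor = (128.4/113.4)^(1/6) = (1.132275)^(1/6) = 1.020921
Growth rate = 1.020921 − 1 = 0.020921 = 2.0921%

2.09%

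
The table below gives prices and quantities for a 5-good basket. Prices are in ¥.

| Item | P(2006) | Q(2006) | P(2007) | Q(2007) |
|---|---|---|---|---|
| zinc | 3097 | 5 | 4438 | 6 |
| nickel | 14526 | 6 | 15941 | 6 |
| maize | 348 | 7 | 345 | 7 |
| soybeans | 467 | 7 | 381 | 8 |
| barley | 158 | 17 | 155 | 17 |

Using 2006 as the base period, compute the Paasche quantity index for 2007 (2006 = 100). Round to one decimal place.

103.8

Paasche quantity index uses current-period prices as weights.
ΣP(2007)·Q(2007) = 4438×6 + 15941×6 + 345×7 + 381×8 + 155×17 = 26628 + 95646 + 2415 + 3048 + 2635 = 130372
ΣP(2007)·Q(2006) = 4438×5 + 15941×6 + 345×7 + 381×7 + 155×17 = 22190 + 95646 + 2415 + 2667 + 2635 = 125553
Index = 130372 / 125553 × 100 = 103.8382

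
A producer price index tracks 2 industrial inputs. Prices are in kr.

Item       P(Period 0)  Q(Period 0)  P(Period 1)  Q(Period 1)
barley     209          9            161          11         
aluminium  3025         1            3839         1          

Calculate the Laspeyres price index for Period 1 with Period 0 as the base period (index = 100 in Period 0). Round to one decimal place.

Laspeyres price index uses base-period quantities as weights.
ΣP(Period 1)·Q(Period 0) = 161×9 + 3839×1 = 1449 + 3839 = 5288
ΣP(Period 0)·Q(Period 0) = 209×9 + 3025×1 = 1881 + 3025 = 4906
Index = 5288 / 4906 × 100 = 107.7864

107.8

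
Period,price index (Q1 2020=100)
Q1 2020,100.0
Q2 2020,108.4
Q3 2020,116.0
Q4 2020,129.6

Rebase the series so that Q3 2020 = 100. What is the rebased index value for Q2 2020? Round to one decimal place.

Rebased(Q2 2020) = 108.4 / 116.0 × 100 = 93.4483

93.4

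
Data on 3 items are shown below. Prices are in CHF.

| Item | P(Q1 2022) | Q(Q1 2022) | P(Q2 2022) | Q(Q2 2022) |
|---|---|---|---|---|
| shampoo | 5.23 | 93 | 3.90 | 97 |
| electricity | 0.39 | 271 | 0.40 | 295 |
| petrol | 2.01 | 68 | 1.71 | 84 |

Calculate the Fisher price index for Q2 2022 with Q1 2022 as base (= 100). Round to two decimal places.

Laspeyres component (base-period weights):
ΣP(Q2 2022)Q(Q1 2022) = 3.90×93 + 0.40×271 + 1.71×68 = 362.7 + 108.4 + 116.28 = 587.38
ΣP(Q1 2022)Q(Q1 2022) = 5.23×93 + 0.39×271 + 2.01×68 = 486.39 + 105.69 + 136.68 = 728.76
L = 587.38 / 728.76 × 100 = 80.5999
Paasche component (current-period weights):
ΣP(Q2 2022)Q(Q2 2022) = 3.90×97 + 0.40×295 + 1.71×84 = 378.3 + 118 + 143.64 = 639.94
ΣP(Q1 2022)Q(Q2 2022) = 5.23×97 + 0.39×295 + 2.01×84 = 507.31 + 115.05 + 168.84 = 791.2
P = 639.94 / 791.2 × 100 = 80.8822
Fisher = √(L × P) = √(80.5999 × 80.8822) = 80.7409

80.74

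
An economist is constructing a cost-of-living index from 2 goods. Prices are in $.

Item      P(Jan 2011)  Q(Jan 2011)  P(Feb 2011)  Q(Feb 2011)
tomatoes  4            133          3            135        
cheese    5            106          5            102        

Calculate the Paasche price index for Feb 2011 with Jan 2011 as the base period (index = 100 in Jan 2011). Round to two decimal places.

87.14

Paasche price index uses current-period quantities as weights.
ΣP(Feb 2011)·Q(Feb 2011) = 3×135 + 5×102 = 405 + 510 = 915
ΣP(Jan 2011)·Q(Feb 2011) = 4×135 + 5×102 = 540 + 510 = 1050
Index = 915 / 1050 × 100 = 87.1429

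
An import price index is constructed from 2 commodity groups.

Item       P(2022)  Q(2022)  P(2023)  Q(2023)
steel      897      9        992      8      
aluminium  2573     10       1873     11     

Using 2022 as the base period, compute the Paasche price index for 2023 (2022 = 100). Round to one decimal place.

Paasche price index uses current-period quantities as weights.
ΣP(2023)·Q(2023) = 992×8 + 1873×11 = 7936 + 20603 = 28539
ΣP(2022)·Q(2023) = 897×8 + 2573×11 = 7176 + 28303 = 35479
Index = 28539 / 35479 × 100 = 80.4391

80.4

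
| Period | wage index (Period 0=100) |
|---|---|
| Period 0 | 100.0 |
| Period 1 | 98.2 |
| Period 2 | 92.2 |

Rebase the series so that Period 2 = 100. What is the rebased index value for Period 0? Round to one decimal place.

108.5

Rebased(Period 0) = 100.0 / 92.2 × 100 = 108.4599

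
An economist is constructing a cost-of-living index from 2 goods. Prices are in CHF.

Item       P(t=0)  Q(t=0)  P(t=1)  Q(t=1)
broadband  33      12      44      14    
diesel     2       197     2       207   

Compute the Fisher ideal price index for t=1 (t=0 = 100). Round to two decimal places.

117.14

Laspeyres component (base-period weights):
ΣP(t=1)Q(t=0) = 44×12 + 2×197 = 528 + 394 = 922
ΣP(t=0)Q(t=0) = 33×12 + 2×197 = 396 + 394 = 790
L = 922 / 790 × 100 = 116.7089
Paasche component (current-period weights):
ΣP(t=1)Q(t=1) = 44×14 + 2×207 = 616 + 414 = 1030
ΣP(t=0)Q(t=1) = 33×14 + 2×207 = 462 + 414 = 876
P = 1030 / 876 × 100 = 117.5799
Fisher = √(L × P) = √(116.7089 × 117.5799) = 117.1436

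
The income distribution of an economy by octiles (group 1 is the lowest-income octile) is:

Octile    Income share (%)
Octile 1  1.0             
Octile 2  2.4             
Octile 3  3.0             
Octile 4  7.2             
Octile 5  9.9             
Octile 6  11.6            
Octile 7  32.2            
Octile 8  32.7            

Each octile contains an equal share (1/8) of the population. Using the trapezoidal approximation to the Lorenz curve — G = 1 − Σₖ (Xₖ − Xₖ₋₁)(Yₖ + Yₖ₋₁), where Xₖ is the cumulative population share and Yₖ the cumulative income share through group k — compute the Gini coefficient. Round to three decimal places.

Cumulative income shares Yₖ: 0.0100, 0.0340, 0.0640, 0.1360, 0.2350, 0.3510, 0.6730, 1.0000
Σ (Xₖ−Xₖ₋₁)(Yₖ+Yₖ₋₁) = (1/8)(0.0100+0.0000) + (1/8)(0.0340+0.0100) + (1/8)(0.0640+0.0340) + (1/8)(0.1360+0.0640) + (1/8)(0.2350+0.1360) + (1/8)(0.3510+0.2350) + (1/8)(0.6730+0.3510) + (1/8)(1.0000+0.6730)
  = 0.0013 + 0.0055 + 0.0123 + 0.0250 + 0.0464 + 0.0732 + 0.1280 + 0.2091 = 0.5008
G = 1 − 0.5008 = 0.4992

0.499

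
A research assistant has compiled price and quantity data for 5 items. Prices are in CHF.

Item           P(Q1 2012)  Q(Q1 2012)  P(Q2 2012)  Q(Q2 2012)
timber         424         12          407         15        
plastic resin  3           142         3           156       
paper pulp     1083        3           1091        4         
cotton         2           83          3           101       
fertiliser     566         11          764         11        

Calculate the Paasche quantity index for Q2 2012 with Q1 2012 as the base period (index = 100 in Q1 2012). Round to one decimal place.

114.0

Paasche quantity index uses current-period prices as weights.
ΣP(Q2 2012)·Q(Q2 2012) = 407×15 + 3×156 + 1091×4 + 3×101 + 764×11 = 6105 + 468 + 4364 + 303 + 8404 = 19644
ΣP(Q2 2012)·Q(Q1 2012) = 407×12 + 3×142 + 1091×3 + 3×83 + 764×11 = 4884 + 426 + 3273 + 249 + 8404 = 17236
Index = 19644 / 17236 × 100 = 113.9708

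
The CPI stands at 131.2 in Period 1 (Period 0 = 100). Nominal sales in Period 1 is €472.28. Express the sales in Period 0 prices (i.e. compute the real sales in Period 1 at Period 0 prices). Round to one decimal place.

360.0

Real = Nominal ÷ (Index/100) = 472.28 ÷ (131.2/100)
     = 472.28 ÷ 1.312 = 359.9695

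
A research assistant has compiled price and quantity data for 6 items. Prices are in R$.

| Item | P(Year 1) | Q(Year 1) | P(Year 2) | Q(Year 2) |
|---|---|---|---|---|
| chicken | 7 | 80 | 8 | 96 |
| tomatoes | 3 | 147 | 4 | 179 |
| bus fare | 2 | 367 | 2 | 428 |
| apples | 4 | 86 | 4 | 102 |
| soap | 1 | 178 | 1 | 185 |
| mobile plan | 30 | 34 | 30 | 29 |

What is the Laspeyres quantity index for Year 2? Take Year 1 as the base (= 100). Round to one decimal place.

107.7

Laspeyres quantity index uses base-period prices as weights.
ΣP(Year 1)·Q(Year 2) = 7×96 + 3×179 + 2×428 + 4×102 + 1×185 + 30×29 = 672 + 537 + 856 + 408 + 185 + 870 = 3528
ΣP(Year 1)·Q(Year 1) = 7×80 + 3×147 + 2×367 + 4×86 + 1×178 + 30×34 = 560 + 441 + 734 + 344 + 178 + 1020 = 3277
Index = 3528 / 3277 × 100 = 107.6594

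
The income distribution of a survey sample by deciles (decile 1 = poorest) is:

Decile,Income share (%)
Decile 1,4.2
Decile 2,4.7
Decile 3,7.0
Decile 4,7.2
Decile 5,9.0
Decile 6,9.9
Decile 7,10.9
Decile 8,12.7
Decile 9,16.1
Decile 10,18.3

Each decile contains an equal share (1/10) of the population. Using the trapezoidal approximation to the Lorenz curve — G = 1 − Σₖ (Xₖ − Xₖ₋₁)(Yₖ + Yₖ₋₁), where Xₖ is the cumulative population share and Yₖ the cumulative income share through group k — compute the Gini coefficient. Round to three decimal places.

Cumulative income shares Yₖ: 0.0420, 0.0890, 0.1590, 0.2310, 0.3210, 0.4200, 0.5290, 0.6560, 0.8170, 1.0000
Σ (Xₖ−Xₖ₋₁)(Yₖ+Yₖ₋₁) = (1/10)(0.0420+0.0000) + (1/10)(0.0890+0.0420) + (1/10)(0.1590+0.0890) + (1/10)(0.2310+0.1590) + (1/10)(0.3210+0.2310) + (1/10)(0.4200+0.3210) + (1/10)(0.5290+0.4200) + (1/10)(0.6560+0.5290) + (1/10)(0.8170+0.6560) + (1/10)(1.0000+0.8170)
  = 0.0042 + 0.0131 + 0.0248 + 0.0390 + 0.0552 + 0.0741 + 0.0949 + 0.1185 + 0.1473 + 0.1817 = 0.7528
G = 1 − 0.7528 = 0.2472

0.247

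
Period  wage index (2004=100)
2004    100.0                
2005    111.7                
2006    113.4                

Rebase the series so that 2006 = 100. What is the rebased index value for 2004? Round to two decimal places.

88.18

Rebased(2004) = 100.0 / 113.4 × 100 = 88.1834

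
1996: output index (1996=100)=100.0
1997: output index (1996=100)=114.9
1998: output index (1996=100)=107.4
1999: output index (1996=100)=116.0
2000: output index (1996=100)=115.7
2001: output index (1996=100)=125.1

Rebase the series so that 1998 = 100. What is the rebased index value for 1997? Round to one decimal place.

107.0

Rebased(1997) = 114.9 / 107.4 × 100 = 106.9832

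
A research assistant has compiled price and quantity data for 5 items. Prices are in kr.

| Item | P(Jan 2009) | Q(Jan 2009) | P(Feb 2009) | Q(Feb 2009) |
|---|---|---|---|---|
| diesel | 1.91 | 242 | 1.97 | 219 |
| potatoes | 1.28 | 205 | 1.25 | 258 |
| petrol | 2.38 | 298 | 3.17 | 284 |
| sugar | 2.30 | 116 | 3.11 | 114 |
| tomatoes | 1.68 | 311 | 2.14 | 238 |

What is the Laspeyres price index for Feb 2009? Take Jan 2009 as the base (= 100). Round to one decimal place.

121.6

Laspeyres price index uses base-period quantities as weights.
ΣP(Feb 2009)·Q(Jan 2009) = 1.97×242 + 1.25×205 + 3.17×298 + 3.11×116 + 2.14×311 = 476.74 + 256.25 + 944.66 + 360.76 + 665.54 = 2703.95
ΣP(Jan 2009)·Q(Jan 2009) = 1.91×242 + 1.28×205 + 2.38×298 + 2.30×116 + 1.68×311 = 462.22 + 262.4 + 709.24 + 266.8 + 522.48 = 2223.14
Index = 2703.95 / 2223.14 × 100 = 121.6275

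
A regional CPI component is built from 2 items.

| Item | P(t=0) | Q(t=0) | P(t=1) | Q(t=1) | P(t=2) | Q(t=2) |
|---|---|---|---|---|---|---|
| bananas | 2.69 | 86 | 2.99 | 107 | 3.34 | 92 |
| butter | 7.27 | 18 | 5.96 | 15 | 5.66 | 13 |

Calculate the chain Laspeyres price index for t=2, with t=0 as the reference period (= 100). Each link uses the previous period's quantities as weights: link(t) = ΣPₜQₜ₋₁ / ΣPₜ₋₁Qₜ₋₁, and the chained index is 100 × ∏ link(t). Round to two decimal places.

Link t=0→t=1:
ΣP(t=1)Q(t=0) = 2.99×86 + 5.96×18 = 257.14 + 107.28 = 364.42
ΣP(t=0)Q(t=0) = 2.69×86 + 7.27×18 = 231.34 + 130.86 = 362.2
link = 364.42/362.2 = 1.006129
Link t=1→t=2:
ΣP(t=2)Q(t=1) = 3.34×107 + 5.66×15 = 357.38 + 84.9 = 442.28
ΣP(t=1)Q(t=1) = 2.99×107 + 5.96×15 = 319.93 + 89.4 = 409.33
link = 442.28/409.33 = 1.080497
Chained index = 100 × 1.006129 × 1.080497 = 108.7120

108.71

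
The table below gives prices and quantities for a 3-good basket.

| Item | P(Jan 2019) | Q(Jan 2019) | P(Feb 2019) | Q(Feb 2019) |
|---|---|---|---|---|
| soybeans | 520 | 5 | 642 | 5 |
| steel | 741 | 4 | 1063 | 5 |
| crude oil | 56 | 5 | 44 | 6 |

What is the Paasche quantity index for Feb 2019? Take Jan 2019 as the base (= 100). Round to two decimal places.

114.41

Paasche quantity index uses current-period prices as weights.
ΣP(Feb 2019)·Q(Feb 2019) = 642×5 + 1063×5 + 44×6 = 3210 + 5315 + 264 = 8789
ΣP(Feb 2019)·Q(Jan 2019) = 642×5 + 1063×4 + 44×5 = 3210 + 4252 + 220 = 7682
Index = 8789 / 7682 × 100 = 114.4103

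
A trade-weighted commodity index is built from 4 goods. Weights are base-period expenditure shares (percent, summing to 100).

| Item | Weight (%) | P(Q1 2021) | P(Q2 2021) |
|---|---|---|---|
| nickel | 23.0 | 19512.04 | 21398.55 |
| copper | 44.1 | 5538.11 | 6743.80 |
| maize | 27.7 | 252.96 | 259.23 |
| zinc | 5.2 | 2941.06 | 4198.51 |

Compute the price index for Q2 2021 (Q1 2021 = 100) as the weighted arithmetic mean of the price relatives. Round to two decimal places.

114.73

nickel: 23.0 × (21398.55/19512.04) = 23.0 × 1.096684 = 25.2237
copper: 44.1 × (6743.80/5538.11) = 44.1 × 1.217708 = 53.7009
maize: 27.7 × (259.23/252.96) = 27.7 × 1.024787 = 28.3866
zinc: 5.2 × (4198.51/2941.06) = 5.2 × 1.427550 = 7.4233
Index = Σ wᵢ·(p₁ᵢ/p₀ᵢ) = 25.2237 + 53.7009 + 28.3866 + 7.4233 = 114.7345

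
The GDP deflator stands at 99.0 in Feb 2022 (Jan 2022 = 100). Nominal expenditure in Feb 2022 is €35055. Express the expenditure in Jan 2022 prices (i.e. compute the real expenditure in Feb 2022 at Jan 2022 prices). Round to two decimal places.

Real = Nominal ÷ (Index/100) = 35055 ÷ (99.0/100)
     = 35055 ÷ 0.990 = 35409.0909

35409.09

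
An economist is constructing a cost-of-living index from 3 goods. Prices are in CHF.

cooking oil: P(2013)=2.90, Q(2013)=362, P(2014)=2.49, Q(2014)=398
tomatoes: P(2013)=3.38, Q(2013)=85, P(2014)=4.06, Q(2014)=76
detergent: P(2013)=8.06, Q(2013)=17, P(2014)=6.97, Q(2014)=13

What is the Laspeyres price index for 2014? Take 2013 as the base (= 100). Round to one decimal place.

92.6

Laspeyres price index uses base-period quantities as weights.
ΣP(2014)·Q(2013) = 2.49×362 + 4.06×85 + 6.97×17 = 901.38 + 345.1 + 118.49 = 1364.97
ΣP(2013)·Q(2013) = 2.90×362 + 3.38×85 + 8.06×17 = 1049.8 + 287.3 + 137.02 = 1474.12
Index = 1364.97 / 1474.12 × 100 = 92.5956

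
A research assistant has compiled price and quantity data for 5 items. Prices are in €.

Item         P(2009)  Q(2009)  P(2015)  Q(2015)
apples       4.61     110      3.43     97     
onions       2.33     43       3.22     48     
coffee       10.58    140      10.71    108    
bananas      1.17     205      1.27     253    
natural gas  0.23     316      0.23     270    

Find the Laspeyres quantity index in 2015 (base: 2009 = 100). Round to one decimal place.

Laspeyres quantity index uses base-period prices as weights.
ΣP(2009)·Q(2015) = 4.61×97 + 2.33×48 + 10.58×108 + 1.17×253 + 0.23×270 = 447.17 + 111.84 + 1142.64 + 296.01 + 62.1 = 2059.76
ΣP(2009)·Q(2009) = 4.61×110 + 2.33×43 + 10.58×140 + 1.17×205 + 0.23×316 = 507.1 + 100.19 + 1481.2 + 239.85 + 72.68 = 2401.02
Index = 2059.76 / 2401.02 × 100 = 85.7869

85.8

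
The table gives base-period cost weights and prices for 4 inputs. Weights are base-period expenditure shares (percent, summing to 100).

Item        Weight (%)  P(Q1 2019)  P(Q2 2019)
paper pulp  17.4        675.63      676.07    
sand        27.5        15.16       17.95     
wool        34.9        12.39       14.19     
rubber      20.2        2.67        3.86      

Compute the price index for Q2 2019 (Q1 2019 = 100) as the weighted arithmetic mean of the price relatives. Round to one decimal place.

paper pulp: 17.4 × (676.07/675.63) = 17.4 × 1.000651 = 17.4113
sand: 27.5 × (17.95/15.16) = 27.5 × 1.184037 = 32.5610
wool: 34.9 × (14.19/12.39) = 34.9 × 1.145278 = 39.9702
rubber: 20.2 × (3.86/2.67) = 20.2 × 1.445693 = 29.2030
Index = Σ wᵢ·(p₁ᵢ/p₀ᵢ) = 17.4113 + 32.5610 + 39.9702 + 29.2030 = 119.1456

119.1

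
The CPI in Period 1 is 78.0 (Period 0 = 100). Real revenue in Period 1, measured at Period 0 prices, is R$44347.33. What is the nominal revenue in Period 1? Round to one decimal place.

34590.9

Nominal = Real × (Index/100) = 44347.33 × (78.0/100)
        = 44347.33 × 0.780 = 34590.9174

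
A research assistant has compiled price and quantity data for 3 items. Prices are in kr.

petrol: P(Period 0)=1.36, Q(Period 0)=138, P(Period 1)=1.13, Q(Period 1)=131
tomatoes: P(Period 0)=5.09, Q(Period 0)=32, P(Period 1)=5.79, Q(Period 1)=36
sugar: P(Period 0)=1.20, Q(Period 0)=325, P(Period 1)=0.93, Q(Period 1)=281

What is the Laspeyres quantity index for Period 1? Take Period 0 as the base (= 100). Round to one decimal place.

Laspeyres quantity index uses base-period prices as weights.
ΣP(Period 0)·Q(Period 1) = 1.36×131 + 5.09×36 + 1.20×281 = 178.16 + 183.24 + 337.2 = 698.6
ΣP(Period 0)·Q(Period 0) = 1.36×138 + 5.09×32 + 1.20×325 = 187.68 + 162.88 + 390 = 740.56
Index = 698.6 / 740.56 × 100 = 94.3340

94.3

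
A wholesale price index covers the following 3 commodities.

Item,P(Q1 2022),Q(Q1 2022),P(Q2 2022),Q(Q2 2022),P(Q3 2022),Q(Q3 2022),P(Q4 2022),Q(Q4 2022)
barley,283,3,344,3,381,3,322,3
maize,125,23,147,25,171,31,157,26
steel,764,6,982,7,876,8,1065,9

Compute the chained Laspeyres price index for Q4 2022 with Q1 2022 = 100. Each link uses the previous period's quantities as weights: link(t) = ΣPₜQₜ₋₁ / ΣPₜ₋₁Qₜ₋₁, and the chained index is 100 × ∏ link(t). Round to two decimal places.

Link Q1 2022→Q2 2022:
ΣP(Q2 2022)Q(Q1 2022) = 344×3 + 147×23 + 982×6 = 1032 + 3381 + 5892 = 10305
ΣP(Q1 2022)Q(Q1 2022) = 283×3 + 125×23 + 764×6 = 849 + 2875 + 4584 = 8308
link = 10305/8308 = 1.240371
Link Q2 2022→Q3 2022:
ΣP(Q3 2022)Q(Q2 2022) = 381×3 + 171×25 + 876×7 = 1143 + 4275 + 6132 = 11550
ΣP(Q2 2022)Q(Q2 2022) = 344×3 + 147×25 + 982×7 = 1032 + 3675 + 6874 = 11581
link = 11550/11581 = 0.997323
Link Q3 2022→Q4 2022:
ΣP(Q4 2022)Q(Q3 2022) = 322×3 + 157×31 + 1065×8 = 966 + 4867 + 8520 = 14353
ΣP(Q3 2022)Q(Q3 2022) = 381×3 + 171×31 + 876×8 = 1143 + 5301 + 7008 = 13452
link = 14353/13452 = 1.066979
Chained index = 100 × 1.240371 × 0.997323 × 1.066979 = 131.9907

131.99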